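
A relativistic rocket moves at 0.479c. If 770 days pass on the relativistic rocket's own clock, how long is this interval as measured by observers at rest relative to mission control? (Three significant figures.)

877 days

γ = 1/√(1 − β²) = 1/√(1 − 0.229441) = 1/√0.770559 = 1/0.877815 = 1.1392.
Time dilation: Δt = γ·Δτ = 1.1392 × 770 = 877 days.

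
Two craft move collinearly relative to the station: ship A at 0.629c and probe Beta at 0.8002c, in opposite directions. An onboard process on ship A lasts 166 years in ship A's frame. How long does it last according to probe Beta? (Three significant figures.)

535 years

Speed of ship A in probe Beta's frame: u = (v_A + v_B)/(1 + v_A v_B/c²) = (0.629 + 0.8002)/(1 + 0.629×0.8002) = 1.4292/1.5033258 = 0.95069; |u| = 0.95069c.
At |u| = 0.95069c, γ = (1 − 0.903811)^(−1/2) = 3.2243.
The clock on ship A records proper time, so probe Beta measures Δt = γΔτ = 3.2243 × 166 = 535 years.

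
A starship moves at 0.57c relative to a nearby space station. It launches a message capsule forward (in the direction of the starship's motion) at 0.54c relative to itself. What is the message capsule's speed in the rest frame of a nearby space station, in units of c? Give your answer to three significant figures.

0.849c

In units of c, u = (u' + v)/(1 + u'v) with u' = 0.54 and v = 0.57.
Numerator: 0.54 + 0.57 = 1.11. Denominator: 1 + (0.54)(0.57) = 1.3078.
u = 1.11/1.3078 = 0.84875, so the speed is 0.849c.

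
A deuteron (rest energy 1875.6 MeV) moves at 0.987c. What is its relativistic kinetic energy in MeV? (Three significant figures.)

γ = 1/√(1 − β²) = 1/√(1 − 0.974169) = 1/√0.025831 = 1/0.16072 = 6.222.
Kinetic energy: K = (γ − 1)mc² = (6.222 − 1) × 1875.6 MeV = 5.222 × 1875.6 = 9790 MeV.

9790 MeV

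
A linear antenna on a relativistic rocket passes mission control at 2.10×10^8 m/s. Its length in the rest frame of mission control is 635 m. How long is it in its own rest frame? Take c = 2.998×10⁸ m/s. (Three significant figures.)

β = v/c = (2.10×10^8 m/s)/(2.998×10⁸ m/s) = 0.700467.
β² = 0.490654, so γ = 1/√0.509346 = 1.4012.
Proper length: L₀ = γ·L = 1.4012 × 635 = 890 m.

890 m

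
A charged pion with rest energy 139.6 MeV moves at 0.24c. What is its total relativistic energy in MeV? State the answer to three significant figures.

144 MeV

With β = 0.24, γ = 1/√(1 − 0.24²) = 1/√0.9424 = 1.0301.
Total energy: E = γmc² = 1.0301 × 139.6 MeV = 144 MeV.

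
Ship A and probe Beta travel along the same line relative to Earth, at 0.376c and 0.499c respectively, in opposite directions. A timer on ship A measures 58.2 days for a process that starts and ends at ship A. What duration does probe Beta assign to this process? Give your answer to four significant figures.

86.08 days

Speed of ship A in probe Beta's frame: u = (v_A + v_B)/(1 + v_A v_B/c²) = (0.376 + 0.499)/(1 + 0.376×0.499) = 0.875/1.187624 = 0.73677; |u| = 0.73677c.
γ for this relative speed: γ = 1/√(1 − 0.54283) = 1.479.
Ship A's interval is proper; time dilation gives Δt_B = γΔτ = 1.479 × 58.2 days = 86.08 days.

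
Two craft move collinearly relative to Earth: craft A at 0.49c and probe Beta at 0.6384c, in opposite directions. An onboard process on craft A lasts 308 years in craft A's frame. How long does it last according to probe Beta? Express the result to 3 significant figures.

603 years

The velocity of craft A relative to probe Beta is (0.49 + 0.6384)c / (1 + 0.49×0.6384) = 0.85953c; relative speed 0.85953c.
At |u| = 0.85953c, γ = (1 − 0.738792)^(−1/2) = 1.9566.
The clock on craft A records proper time, so probe Beta measures Δt = γΔτ = 1.9566 × 308 = 603 years.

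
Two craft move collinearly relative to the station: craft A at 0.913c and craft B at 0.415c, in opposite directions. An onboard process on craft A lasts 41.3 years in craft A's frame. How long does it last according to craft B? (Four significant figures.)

153.4 years

Transform craft A's velocity into craft B's frame: (0.913 + 0.415)/(1 + 0.913·0.415) = 1.328/1.378895, so the relative speed is 0.96309c.
At |u| = 0.96309c, γ = (1 − 0.927542)^(−1/2) = 3.715.
The clock on craft A records proper time, so craft B measures Δt = γΔτ = 3.715 × 41.3 = 153.4 years.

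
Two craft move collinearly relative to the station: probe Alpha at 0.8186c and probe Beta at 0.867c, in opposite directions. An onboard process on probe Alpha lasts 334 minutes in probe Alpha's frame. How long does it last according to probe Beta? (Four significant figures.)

1995 minutes

Speed of probe Alpha in probe Beta's frame: u = (v_A + v_B)/(1 + v_A v_B/c²) = (0.8186 + 0.867)/(1 + 0.8186×0.867) = 1.6856/1.7097262 = 0.98589; |u| = 0.98589c.
γ for this relative speed: γ = 1/√(1 − 0.971979) = 5.9739.
Probe Alpha's interval is proper; time dilation gives Δt_B = γΔτ = 5.9739 × 334 minutes = 1995 minutes.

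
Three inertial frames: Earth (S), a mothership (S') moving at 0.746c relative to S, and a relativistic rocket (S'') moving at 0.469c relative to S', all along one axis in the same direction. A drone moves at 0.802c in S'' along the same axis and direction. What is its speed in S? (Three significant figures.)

0.989c

First combine the drone and relativistic rocket (S''→S'): u₁ = (0.802 + 0.469)/(1 + 0.802×0.469) = 1.271/1.376138 = 0.9236.
Then combine with the mothership (S'→S): u = (0.9236 + 0.746)/(1 + 0.9236×0.746) = 1.6696/1.6890056 = 0.98851.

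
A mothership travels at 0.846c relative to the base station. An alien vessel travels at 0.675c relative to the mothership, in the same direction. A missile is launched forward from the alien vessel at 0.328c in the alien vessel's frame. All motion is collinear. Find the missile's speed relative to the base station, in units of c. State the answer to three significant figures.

0.984c

First combine the missile and alien vessel (S''→S'): u₁ = (0.328 + 0.675)/(1 + 0.328×0.675) = 1.003/1.2214 = 0.82119.
Then combine with the mothership (S'→S): u = (0.82119 + 0.846)/(1 + 0.82119×0.846) = 1.66719/1.69472674 = 0.98375.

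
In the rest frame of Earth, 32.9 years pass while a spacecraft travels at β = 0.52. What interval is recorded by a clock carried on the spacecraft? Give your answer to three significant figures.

γ = 1/√(1 − β²) = 1/√(1 − 0.2704) = 1/√0.7296 = 1/0.854166 = 1.1707.
The spacecraft's clock runs slow as seen from Earth, so Δτ = Δt/γ = 32.9/1.1707 = 28.1 years.

28.1 years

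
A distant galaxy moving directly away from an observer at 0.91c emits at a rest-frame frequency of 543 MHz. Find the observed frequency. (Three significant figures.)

118 MHz

Relativistic Doppler (source moving away): f_obs = f_src · √((1−β)/(1+β)).
With β = 0.91: factor = √(0.09/1.91) = 0.21707.
f_obs = 543 × 0.21707 = 118 MHz.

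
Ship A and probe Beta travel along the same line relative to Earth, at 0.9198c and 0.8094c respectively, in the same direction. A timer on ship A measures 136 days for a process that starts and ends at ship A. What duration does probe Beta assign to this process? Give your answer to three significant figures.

151 days

Transform ship A's velocity into probe Beta's frame: (0.9198 − 0.8094)/(1 − 0.9198·0.8094) = 0.1104/0.25551388, so the relative speed is 0.43207c.
At |u| = 0.43207c, γ = (1 − 0.186684)^(−1/2) = 1.1088.
The clock on ship A records proper time, so probe Beta measures Δt = γΔτ = 1.1088 × 136 = 151 days.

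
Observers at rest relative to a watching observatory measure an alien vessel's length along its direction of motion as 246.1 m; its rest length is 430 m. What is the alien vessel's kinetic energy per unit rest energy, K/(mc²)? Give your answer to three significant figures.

From L = L₀/γ: γ = 430/246.1 = 1.74726.
K/(mc²) = γ − 1 = 1.74726 − 1 = 0.747.

0.747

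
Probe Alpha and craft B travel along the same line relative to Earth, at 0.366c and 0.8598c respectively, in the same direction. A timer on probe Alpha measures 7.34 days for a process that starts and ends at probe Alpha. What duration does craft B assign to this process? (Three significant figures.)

10.6 days

The velocity of probe Alpha relative to craft B is (0.366 − 0.8598)c / (1 − 0.366×0.8598) = −0.72055c; relative speed 0.72055c.
γ for this relative speed: γ = 1/√(1 − 0.519192) = 1.4422.
Probe Alpha's interval is proper; time dilation gives Δt_B = γΔτ = 1.4422 × 7.34 days = 10.6 days.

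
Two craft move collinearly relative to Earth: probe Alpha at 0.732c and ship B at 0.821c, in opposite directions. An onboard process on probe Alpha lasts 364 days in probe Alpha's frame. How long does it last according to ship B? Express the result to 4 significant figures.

Transform probe Alpha's velocity into ship B's frame: (0.732 + 0.821)/(1 + 0.732·0.821) = 1.553/1.600972, so the relative speed is 0.97004c.
γ for this relative speed: γ = 1/√(1 − 0.940978) = 4.1162.
The clock on probe Alpha records proper time, so ship B measures Δt = γΔτ = 4.1162 × 364 = 1498 days.

1498 days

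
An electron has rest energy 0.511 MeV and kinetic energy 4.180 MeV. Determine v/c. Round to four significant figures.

γ = 1 + K/(mc²) = 1 + 4.180/0.511 = 9.18.
β = √(1 − 1/γ²) = √(1 − 0.0118663) = √0.9881337 = 0.9940.

0.9940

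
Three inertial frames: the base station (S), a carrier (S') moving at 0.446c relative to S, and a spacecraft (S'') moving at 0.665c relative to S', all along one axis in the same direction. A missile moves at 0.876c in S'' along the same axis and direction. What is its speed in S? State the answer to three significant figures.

0.990c

Apply u = (u'+v)/(1+u'v) twice. Missile in the carrier frame: (0.876+0.665)/(1+0.876·0.665) = 1.541/1.58254 = 0.97375c.
That velocity, transformed to the rest frame of the base station: (0.97375+0.446)/(1+0.97375·0.446) = 1.41975/1.4342925 = 0.98986c.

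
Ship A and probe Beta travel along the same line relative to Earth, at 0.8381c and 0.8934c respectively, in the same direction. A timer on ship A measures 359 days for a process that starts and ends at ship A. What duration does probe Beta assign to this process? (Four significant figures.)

The velocity of ship A relative to probe Beta is (0.8381 − 0.8934)c / (1 − 0.8381×0.8934) = −0.22011c; relative speed 0.22011c.
At |u| = 0.22011c, γ = (1 − 0.0484484)^(−1/2) = 1.0251.
Ship A's interval is proper; time dilation gives Δt_B = γΔτ = 1.0251 × 359 days = 368.0 days.

368.0 days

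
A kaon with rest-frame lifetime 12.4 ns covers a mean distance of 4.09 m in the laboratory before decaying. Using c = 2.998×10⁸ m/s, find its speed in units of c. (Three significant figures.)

0.740c

Let x = d/(cτ) = 4.090 m / (2.998×10⁸ m/s × 1.240×10^-8 s) = 1.1002. Since d = βγcτ, x = βγ = β/√(1−β²).
Solving: β² = x²/(1+x²) = 1.21044/2.21044 = 0.547601, so β = 0.740.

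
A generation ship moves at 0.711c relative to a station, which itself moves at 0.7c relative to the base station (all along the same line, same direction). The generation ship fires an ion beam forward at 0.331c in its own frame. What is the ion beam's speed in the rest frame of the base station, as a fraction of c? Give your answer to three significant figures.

Apply u = (u'+v)/(1+u'v) twice. Ion beam in the station frame: (0.331+0.711)/(1+0.331·0.711) = 1.042/1.235341 = 0.84349c.
That velocity, transformed to the rest frame of the base station: (0.84349+0.7)/(1+0.84349·0.7) = 1.54349/1.590443 = 0.97048c.

0.970c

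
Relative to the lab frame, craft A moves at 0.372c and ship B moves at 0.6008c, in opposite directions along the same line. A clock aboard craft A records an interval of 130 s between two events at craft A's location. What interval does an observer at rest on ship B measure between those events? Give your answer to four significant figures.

214.4 s

Transform craft A's velocity into ship B's frame: (0.372 + 0.6008)/(1 + 0.372·0.6008) = 0.9728/1.2234976, so the relative speed is 0.7951c.
γ for this relative speed: γ = 1/√(1 − 0.632184) = 1.6489.
Craft A's interval is proper; time dilation gives Δt_B = γΔτ = 1.6489 × 130 s = 214.4 s.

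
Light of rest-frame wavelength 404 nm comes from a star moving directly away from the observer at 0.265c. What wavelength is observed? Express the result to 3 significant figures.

Relativistic Doppler for wavelength: λ_obs = λ_src · √((1+β)/(1−β)).
With β = 0.265: factor = √(1.265/0.735) = 1.3119.
λ_obs = 404 × 1.3119 = 530 nm.

530 nm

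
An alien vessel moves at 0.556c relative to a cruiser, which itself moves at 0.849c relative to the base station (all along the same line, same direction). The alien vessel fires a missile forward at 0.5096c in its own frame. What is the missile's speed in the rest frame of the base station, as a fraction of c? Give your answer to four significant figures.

0.9850c

Compose velocities in two stages. Stage 1 (into S'): u₁ = (0.5096+0.556)/(1+0.5096×0.556) = 0.83033.
Stage 2 (into S): u = (0.83033+0.849)/(1+0.83033×0.849) = 0.98497, so the speed is 0.9850c.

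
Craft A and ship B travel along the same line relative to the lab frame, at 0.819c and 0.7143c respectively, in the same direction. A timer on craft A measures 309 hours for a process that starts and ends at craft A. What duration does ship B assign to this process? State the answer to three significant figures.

The velocity of craft A relative to ship B is (0.819 − 0.7143)c / (1 − 0.819×0.7143) = 0.2523c; relative speed 0.2523c.
At |u| = 0.2523c, γ = (1 − 0.0636553)^(−1/2) = 1.0334.
Craft A's interval is proper; time dilation gives Δt_B = γΔτ = 1.0334 × 309 hours = 319 hours.

319 hours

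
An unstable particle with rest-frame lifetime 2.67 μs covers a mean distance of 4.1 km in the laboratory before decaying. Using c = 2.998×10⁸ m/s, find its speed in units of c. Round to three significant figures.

d = βγcτ ⇒ βγ = d/(cτ) = 4100 m / (800.466 m) = 5.122.
β = (βγ)/√(1+(βγ)²) = 5.122/√27.2349 = 0.981.

0.981c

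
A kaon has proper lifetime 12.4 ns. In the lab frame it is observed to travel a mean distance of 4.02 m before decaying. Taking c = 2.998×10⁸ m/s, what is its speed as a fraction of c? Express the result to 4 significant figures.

Let x = d/(cτ) = 4.020 m / (2.998×10⁸ m/s × 1.240×10^-8 s) = 1.0814. Since d = βγcτ, x = βγ = β/√(1−β²).
Solving: β² = x²/(1+x²) = 1.16943/2.16943 = 0.539049, so β = 0.7342.

0.7342c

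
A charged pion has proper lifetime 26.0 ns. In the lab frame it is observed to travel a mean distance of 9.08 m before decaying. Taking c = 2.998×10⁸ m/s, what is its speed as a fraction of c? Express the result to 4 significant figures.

Let x = d/(cτ) = 9.080 m / (2.998×10⁸ m/s × 2.600×10^-8 s) = 1.1649. Since d = βγcτ, x = βγ = β/√(1−β²).
Solving: β² = x²/(1+x²) = 1.35699/2.35699 = 0.57573, so β = 0.7588.

0.7588c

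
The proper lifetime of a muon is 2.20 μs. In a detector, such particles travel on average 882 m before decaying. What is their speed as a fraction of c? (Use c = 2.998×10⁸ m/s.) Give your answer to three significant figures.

Lab distance = (lab lifetime)·v = γτ·βc, so βγ = d/(cτ) = 882.0/(2.998×10⁸ × 2.200×10^-6) = 1.3373.
With βγ = 1.3373: γ² = 1 + (βγ)² = 2.78837, and β = (βγ)/γ = 1.3373/1.66984 = 0.801.

0.801c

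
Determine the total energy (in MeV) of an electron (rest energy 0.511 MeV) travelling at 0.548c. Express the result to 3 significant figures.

0.611 MeV

With β = 0.548, γ = 1/√(1 − 0.548²) = 1/√0.699696 = 1.1955.
Total energy: E = γmc² = 1.1955 × 0.511 MeV = 0.611 MeV.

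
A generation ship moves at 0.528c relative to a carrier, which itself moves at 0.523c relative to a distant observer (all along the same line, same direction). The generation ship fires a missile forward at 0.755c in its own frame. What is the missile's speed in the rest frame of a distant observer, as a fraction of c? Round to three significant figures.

Compose velocities in two stages. Stage 1 (into S'): u₁ = (0.755+0.528)/(1+0.755×0.528) = 0.91732.
Stage 2 (into S): u = (0.91732+0.523)/(1+0.91732×0.523) = 0.97335, so the speed is 0.973c.

0.973c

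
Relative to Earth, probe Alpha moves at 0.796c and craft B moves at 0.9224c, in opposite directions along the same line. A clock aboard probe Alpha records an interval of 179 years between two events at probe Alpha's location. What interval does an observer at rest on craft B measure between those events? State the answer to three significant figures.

Speed of probe Alpha in craft B's frame: u = (v_A + v_B)/(1 + v_A v_B/c²) = (0.796 + 0.9224)/(1 + 0.796×0.9224) = 1.7184/1.7342304 = 0.99087; |u| = 0.99087c.
At |u| = 0.99087c, γ = (1 − 0.981823)^(−1/2) = 7.4172.
The clock on probe Alpha records proper time, so craft B measures Δt = γΔτ = 7.4172 × 179 = 1330 years.

1330 years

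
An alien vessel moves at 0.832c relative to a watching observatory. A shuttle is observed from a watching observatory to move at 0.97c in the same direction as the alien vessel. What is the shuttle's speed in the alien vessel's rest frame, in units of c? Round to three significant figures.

Transform to the alien vessel's frame: u' = (u − v)/(1 − uv/c²).
u' = (0.97 − 0.832)/(1 − 0.97×0.832) = 0.138/0.19296 = 0.71517.
Speed in the alien vessel's frame: 0.715c (in the same direction).

0.715c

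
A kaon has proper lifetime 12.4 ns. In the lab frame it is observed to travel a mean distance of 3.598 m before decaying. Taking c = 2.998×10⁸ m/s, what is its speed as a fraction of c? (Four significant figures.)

Lab distance = (lab lifetime)·v = γτ·βc, so βγ = d/(cτ) = 3.598/(2.998×10⁸ × 1.240×10^-8) = 0.96785.
With βγ = 0.96785: γ² = 1 + (βγ)² = 1.936734, and β = (βγ)/γ = 0.96785/1.39167 = 0.6955.

0.6955c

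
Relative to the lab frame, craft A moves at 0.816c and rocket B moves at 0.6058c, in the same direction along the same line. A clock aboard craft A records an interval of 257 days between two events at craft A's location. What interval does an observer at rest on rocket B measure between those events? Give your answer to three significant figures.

283 days

Transform craft A's velocity into rocket B's frame: (0.816 − 0.6058)/(1 − 0.816·0.6058) = 0.2102/0.5056672, so the relative speed is 0.41569c.
At |u| = 0.41569c, γ = (1 − 0.172798)^(−1/2) = 1.0995.
Craft A's interval is proper; time dilation gives Δt_B = γΔτ = 1.0995 × 257 days = 283 days.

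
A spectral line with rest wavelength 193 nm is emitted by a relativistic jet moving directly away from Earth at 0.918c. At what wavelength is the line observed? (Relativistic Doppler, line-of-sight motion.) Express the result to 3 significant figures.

Relativistic Doppler for wavelength: λ_obs = λ_src · √((1+β)/(1−β)).
With β = 0.918: factor = √(1.918/0.082) = 4.8363.
λ_obs = 193 × 4.8363 = 933 nm.

933 nm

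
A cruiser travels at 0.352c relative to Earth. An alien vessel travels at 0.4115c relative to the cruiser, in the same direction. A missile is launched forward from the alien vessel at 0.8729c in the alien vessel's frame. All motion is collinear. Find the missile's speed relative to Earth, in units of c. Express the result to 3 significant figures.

Compose velocities in two stages. Stage 1 (into S'): u₁ = (0.8729+0.4115)/(1+0.8729×0.4115) = 0.94497.
Stage 2 (into S): u = (0.94497+0.352)/(1+0.94497×0.352) = 0.97324, so the speed is 0.973c.

0.973c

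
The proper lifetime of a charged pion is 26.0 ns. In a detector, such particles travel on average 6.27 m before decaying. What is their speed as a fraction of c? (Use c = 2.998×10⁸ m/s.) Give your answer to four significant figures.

0.6268c

d = βγcτ ⇒ βγ = d/(cτ) = 6.270 m / (7.7948 m) = 0.80438.
β = (βγ)/√(1+(βγ)²) = 0.80438/√1.647027 = 0.6268.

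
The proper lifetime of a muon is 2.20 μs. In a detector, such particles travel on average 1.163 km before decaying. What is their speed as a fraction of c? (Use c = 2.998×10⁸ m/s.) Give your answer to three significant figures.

0.870c

d = βγcτ ⇒ βγ = d/(cτ) = 1163 m / (659.56 m) = 1.7633.
β = (βγ)/√(1+(βγ)²) = 1.7633/√4.10923 = 0.870.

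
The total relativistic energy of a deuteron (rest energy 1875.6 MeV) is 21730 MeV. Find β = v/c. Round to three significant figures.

γ = E/(mc²) = 21730/1875.6 = 11.586.
β = √(1 − 1/γ²) = √(1 − 0.0074496) = √0.9925504 = 0.996.

0.996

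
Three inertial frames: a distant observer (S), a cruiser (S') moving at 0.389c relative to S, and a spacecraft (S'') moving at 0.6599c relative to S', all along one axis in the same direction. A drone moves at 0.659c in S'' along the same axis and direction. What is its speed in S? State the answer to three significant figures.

0.964c

Apply u = (u'+v)/(1+u'v) twice. Drone in the cruiser frame: (0.659+0.6599)/(1+0.659·0.6599) = 1.3189/1.4348741 = 0.91917c.
That velocity, transformed to the rest frame of a distant observer: (0.91917+0.389)/(1+0.91917·0.389) = 1.30817/1.35755713 = 0.96362c.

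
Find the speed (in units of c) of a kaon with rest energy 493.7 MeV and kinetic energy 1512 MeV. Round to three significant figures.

γ = 1 + K/(mc²) = 1 + 1512/493.7 = 4.0626.
β = √(1 − 1/γ²) = √(1 − 0.0605887) = √0.9394113 = 0.969.

0.969c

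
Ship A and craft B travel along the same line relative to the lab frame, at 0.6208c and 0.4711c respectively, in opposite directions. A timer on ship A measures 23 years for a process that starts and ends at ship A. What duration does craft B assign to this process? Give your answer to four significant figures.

42.99 years

Transform ship A's velocity into craft B's frame: (0.6208 + 0.4711)/(1 + 0.6208·0.4711) = 1.0919/1.29245888, so the relative speed is 0.84482c.
γ for this relative speed: γ = 1/√(1 − 0.713721) = 1.869.
The clock on ship A records proper time, so craft B measures Δt = γΔτ = 1.869 × 23 = 42.99 years.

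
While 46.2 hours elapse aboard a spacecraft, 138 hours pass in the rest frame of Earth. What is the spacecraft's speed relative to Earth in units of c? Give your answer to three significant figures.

γ = Δt/Δτ = 138/46.2 = 2.987.
β = √(1 − 1/γ²) = √(1 − 0.11208) = √0.88792 = 0.942.

0.942c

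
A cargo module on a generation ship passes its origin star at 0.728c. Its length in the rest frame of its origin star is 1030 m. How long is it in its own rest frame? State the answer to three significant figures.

With β = 0.728, γ = 1/√(1 − 0.728²) = 1/√0.470016 = 1.4586.
Proper length: L₀ = γ·L = 1.4586 × 1030 = 1500 m.

1500 m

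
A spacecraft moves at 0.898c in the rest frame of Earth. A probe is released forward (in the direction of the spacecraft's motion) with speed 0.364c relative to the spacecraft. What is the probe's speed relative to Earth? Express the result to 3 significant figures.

0.951c

Relativistic velocity addition: u = (u' + v)/(1 + u'v/c²), with u' = 0.364c and v = 0.898c.
Numerator: 0.364 + 0.898 = 1.262. Denominator: 1 + (0.364)(0.898) = 1.326872.
u = 1.262/1.326872 = 0.95111, so the speed is 0.951c.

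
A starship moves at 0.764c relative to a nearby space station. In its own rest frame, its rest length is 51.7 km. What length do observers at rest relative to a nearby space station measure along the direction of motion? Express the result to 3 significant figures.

β² = 0.583696, so γ = 1/√0.416304 = 1.5499.
Length contraction: L = L₀/γ = 51.7/1.5499 = 33.4 km.

33.4 km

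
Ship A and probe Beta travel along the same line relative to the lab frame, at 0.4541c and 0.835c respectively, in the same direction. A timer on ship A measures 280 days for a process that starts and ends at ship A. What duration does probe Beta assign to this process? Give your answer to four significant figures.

Speed of ship A in probe Beta's frame: u = (v_A − v_B)/(1 − v_A v_B/c²) = (0.4541 − 0.835)/(1 − 0.4541×0.835) = −0.3809/0.6208265 = −0.61354; |u| = 0.61354c.
At |u| = 0.61354c, γ = (1 − 0.376431)^(−1/2) = 1.2664.
Ship A's interval is proper; time dilation gives Δt_B = γΔτ = 1.2664 × 280 days = 354.6 days.

354.6 days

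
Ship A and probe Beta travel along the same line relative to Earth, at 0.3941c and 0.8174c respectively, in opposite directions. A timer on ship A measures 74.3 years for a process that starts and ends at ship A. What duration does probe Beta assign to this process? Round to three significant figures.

Transform ship A's velocity into probe Beta's frame: (0.3941 + 0.8174)/(1 + 0.3941·0.8174) = 1.2115/1.32213734, so the relative speed is 0.91632c.
γ for this relative speed: γ = 1/√(1 − 0.839642) = 2.4972.
The clock on ship A records proper time, so probe Beta measures Δt = γΔτ = 2.4972 × 74.3 = 186 years.

186 years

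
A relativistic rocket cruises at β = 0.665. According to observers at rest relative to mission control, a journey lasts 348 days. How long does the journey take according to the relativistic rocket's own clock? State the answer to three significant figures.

260 days

β² = 0.442225, so γ = 1/√0.557775 = 1.339.
The moving clock records proper time: Δτ = Δt/γ = 348/1.339 = 260 days.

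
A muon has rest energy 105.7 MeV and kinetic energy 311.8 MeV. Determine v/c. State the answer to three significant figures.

0.967

K = (γ−1)mc², so γ = 1 + 311.8/105.7 = 3.9499.
Then v/c = √(1 − γ⁻²) = √(1 − 0.0640955) = √0.9359045 = 0.967.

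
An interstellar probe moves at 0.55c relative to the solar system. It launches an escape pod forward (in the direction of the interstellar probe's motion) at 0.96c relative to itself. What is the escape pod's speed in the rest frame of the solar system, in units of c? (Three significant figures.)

Relativistic velocity addition: u = (u' + v)/(1 + u'v/c²), with u' = 0.96c and v = 0.55c.
Numerator: 0.96 + 0.55 = 1.51. Denominator: 1 + (0.96)(0.55) = 1.528.
u = 1.51/1.528 = 0.98822, so the speed is 0.988c.

0.988c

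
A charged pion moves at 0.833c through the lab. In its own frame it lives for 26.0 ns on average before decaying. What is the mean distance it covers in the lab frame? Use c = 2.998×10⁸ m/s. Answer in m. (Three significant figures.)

With β = 0.833, γ = 1/√(1 − 0.833²) = 1/√0.306111 = 1.8074.
Lab-frame lifetime: Δt = γτ = 1.8074 × 26.0 ns = 46.992 ns.
Distance: d = vΔt = 0.833 × 2.998×10⁸ m/s × 4.6992×10^-8 s = 11.7 m.

11.7 m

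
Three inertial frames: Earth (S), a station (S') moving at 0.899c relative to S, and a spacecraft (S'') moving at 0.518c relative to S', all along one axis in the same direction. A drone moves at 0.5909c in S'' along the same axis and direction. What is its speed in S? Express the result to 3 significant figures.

First combine the drone and spacecraft (S''→S'): u₁ = (0.5909 + 0.518)/(1 + 0.5909×0.518) = 1.1089/1.3060862 = 0.84903.
Then combine with the station (S'→S): u = (0.84903 + 0.899)/(1 + 0.84903×0.899) = 1.74803/1.76327797 = 0.99135.

0.991c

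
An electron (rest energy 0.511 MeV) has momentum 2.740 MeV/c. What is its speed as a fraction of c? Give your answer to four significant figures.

pc/(mc²) = 2.740/0.511 = 5.362 = βγ = β/√(1−β²).
So β² = x²/(1 + x²) with x = 5.362: x² = 28.751, β² = 28.751/29.751 = 0.966388, β = 0.9831.

0.9831c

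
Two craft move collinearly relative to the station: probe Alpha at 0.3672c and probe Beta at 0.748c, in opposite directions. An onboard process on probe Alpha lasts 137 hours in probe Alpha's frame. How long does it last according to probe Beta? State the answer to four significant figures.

Transform probe Alpha's velocity into probe Beta's frame: (0.3672 + 0.748)/(1 + 0.3672·0.748) = 1.1152/1.2746656, so the relative speed is 0.8749c.
γ for this relative speed: γ = 1/√(1 − 0.76545) = 2.0648.
Probe Alpha's interval is proper; time dilation gives Δt_B = γΔτ = 2.0648 × 137 hours = 282.9 hours.

282.9 hours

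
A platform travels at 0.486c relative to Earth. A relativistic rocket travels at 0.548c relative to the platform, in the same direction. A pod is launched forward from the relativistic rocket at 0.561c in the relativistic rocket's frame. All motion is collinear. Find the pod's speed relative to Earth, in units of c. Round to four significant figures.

Compose velocities in two stages. Stage 1 (into S'): u₁ = (0.561+0.548)/(1+0.561×0.548) = 0.84823.
Stage 2 (into S): u = (0.84823+0.486)/(1+0.84823×0.486) = 0.94476, so the speed is 0.9448c.

0.9448c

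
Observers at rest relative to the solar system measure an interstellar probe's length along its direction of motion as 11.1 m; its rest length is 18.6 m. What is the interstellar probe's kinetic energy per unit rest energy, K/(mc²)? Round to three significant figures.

0.676

From L = L₀/γ: γ = 18.6/11.1 = 1.67568.
Since K = (γ−1)mc², K/(mc²) = 1.67568 − 1 = 0.676.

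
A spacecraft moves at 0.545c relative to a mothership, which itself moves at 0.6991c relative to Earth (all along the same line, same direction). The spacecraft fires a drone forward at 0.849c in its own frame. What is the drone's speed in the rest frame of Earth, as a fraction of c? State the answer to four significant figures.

Apply u = (u'+v)/(1+u'v) twice. Drone in the mothership frame: (0.849+0.545)/(1+0.849·0.545) = 1.394/1.462705 = 0.95303c.
That velocity, transformed to the rest frame of Earth: (0.95303+0.6991)/(1+0.95303·0.6991) = 1.65213/1.666263273 = 0.99152c.

0.9915c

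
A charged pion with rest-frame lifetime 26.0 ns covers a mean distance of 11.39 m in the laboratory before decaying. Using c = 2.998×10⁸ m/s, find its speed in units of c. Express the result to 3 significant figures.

0.825c

Let x = d/(cτ) = 11.39 m / (2.998×10⁸ m/s × 2.600×10^-8 s) = 1.4612. Since d = βγcτ, x = βγ = β/√(1−β²).
Solving: β² = x²/(1+x²) = 2.13511/3.13511 = 0.681032, so β = 0.825.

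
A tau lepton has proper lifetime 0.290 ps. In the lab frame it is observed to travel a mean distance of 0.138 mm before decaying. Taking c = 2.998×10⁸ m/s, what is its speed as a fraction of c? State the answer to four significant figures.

0.8461c

Lab distance = (lab lifetime)·v = γτ·βc, so βγ = d/(cτ) = 1.380×10^-4/(2.998×10⁸ × 2.900×10^-13) = 1.5873.
With βγ = 1.5873: γ² = 1 + (βγ)² = 3.51952, and β = (βγ)/γ = 1.5873/1.87604 = 0.8461.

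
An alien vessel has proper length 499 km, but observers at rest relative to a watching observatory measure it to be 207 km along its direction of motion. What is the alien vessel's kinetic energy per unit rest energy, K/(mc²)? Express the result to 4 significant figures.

1.411

Length contraction gives γ = L₀/L = 499/207 = 2.41063.
Since K = (γ−1)mc², K/(mc²) = 2.41063 − 1 = 1.411.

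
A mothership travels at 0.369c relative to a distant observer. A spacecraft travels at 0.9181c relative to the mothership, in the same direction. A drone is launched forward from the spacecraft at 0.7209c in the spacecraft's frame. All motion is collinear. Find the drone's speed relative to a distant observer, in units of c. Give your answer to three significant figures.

0.994c

First combine the drone and spacecraft (S''→S'): u₁ = (0.7209 + 0.9181)/(1 + 0.7209×0.9181) = 1.639/1.66185829 = 0.98625.
Then combine with the mothership (S'→S): u = (0.98625 + 0.369)/(1 + 0.98625×0.369) = 1.35525/1.36392625 = 0.99364.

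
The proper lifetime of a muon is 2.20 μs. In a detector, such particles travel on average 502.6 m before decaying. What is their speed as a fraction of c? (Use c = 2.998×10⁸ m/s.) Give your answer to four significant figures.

Lab distance = (lab lifetime)·v = γτ·βc, so βγ = d/(cτ) = 502.6/(2.998×10⁸ × 2.200×10^-6) = 0.76202.
With βγ = 0.76202: γ² = 1 + (βγ)² = 1.580674, and β = (βγ)/γ = 0.76202/1.25725 = 0.6061.

0.6061c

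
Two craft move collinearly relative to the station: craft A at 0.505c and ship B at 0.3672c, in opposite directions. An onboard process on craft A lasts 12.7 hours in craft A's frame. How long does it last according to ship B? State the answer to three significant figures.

18.8 hours

Transform craft A's velocity into ship B's frame: (0.505 + 0.3672)/(1 + 0.505·0.3672) = 0.8722/1.185436, so the relative speed is 0.73576c.
At |u| = 0.73576c, γ = (1 − 0.541343)^(−1/2) = 1.4766.
Craft A's interval is proper; time dilation gives Δt_B = γΔτ = 1.4766 × 12.7 hours = 18.8 hours.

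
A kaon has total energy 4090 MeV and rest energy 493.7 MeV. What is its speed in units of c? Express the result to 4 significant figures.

γ = E/(mc²) = 4090/493.7 = 8.2844.
β = √(1 − 1/γ²) = √(1 − 0.0145706) = √0.9854294 = 0.9927.

0.9927c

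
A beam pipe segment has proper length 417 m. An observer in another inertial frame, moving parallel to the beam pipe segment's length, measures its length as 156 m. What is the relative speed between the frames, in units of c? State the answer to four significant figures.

0.9274c

Length contraction gives γ = L₀/L = 417/156 = 2.6731.
β = √(1 − 1/γ²) = √0.860051 = 0.9274.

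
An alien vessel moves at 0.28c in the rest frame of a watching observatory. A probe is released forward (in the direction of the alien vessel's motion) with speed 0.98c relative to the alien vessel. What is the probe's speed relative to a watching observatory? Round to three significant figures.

In units of c, u = (u' + v)/(1 + u'v) with u' = 0.98 and v = 0.28.
Numerator: 0.98 + 0.28 = 1.26. Denominator: 1 + (0.98)(0.28) = 1.2744.
u = 1.26/1.2744 = 0.9887, so the speed is 0.989c.

0.989c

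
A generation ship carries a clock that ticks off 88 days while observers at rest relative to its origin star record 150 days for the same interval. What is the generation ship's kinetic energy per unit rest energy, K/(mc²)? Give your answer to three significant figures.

The time-dilation ratio gives γ = 150/88 = 1.70455.
Since K = (γ−1)mc², K/(mc²) = 1.70455 − 1 = 0.705.

0.705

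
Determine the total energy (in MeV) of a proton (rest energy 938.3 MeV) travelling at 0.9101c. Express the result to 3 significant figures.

2260 MeV

γ = 1/√(1 − β²) = 1/√(1 − 0.82828201) = 1/√0.17171799 = 1/0.414389 = 2.4132.
Total energy: E = γmc² = 2.4132 × 938.3 MeV = 2260 MeV.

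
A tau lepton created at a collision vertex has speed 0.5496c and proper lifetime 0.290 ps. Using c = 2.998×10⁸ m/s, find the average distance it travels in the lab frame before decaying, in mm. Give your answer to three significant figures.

0.0572 mm

γ = 1/√(1 − β²) = 1/√(1 − 0.30206016) = 1/√0.69793984 = 1/0.835428 = 1.197.
Lab-frame lifetime: Δt = γτ = 1.197 × 0.290 ps = 0.34713 ps.
Distance: d = vΔt = 0.5496 × 2.998×10⁸ m/s × 3.4713×10^-13 s = 5.72×10^-5 m = 0.0572 mm.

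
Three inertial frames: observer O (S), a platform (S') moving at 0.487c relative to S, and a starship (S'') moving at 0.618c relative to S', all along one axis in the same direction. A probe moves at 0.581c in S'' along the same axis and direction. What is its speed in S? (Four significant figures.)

0.9577c

First combine the probe and starship (S''→S'): u₁ = (0.581 + 0.618)/(1 + 0.581×0.618) = 1.199/1.359058 = 0.88223.
Then combine with the platform (S'→S): u = (0.88223 + 0.487)/(1 + 0.88223×0.487) = 1.36923/1.42964601 = 0.95774.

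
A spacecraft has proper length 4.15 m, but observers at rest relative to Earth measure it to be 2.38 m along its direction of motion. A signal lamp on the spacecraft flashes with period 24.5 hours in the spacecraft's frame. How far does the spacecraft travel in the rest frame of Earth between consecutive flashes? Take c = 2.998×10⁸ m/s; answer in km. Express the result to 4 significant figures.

3.777×10^10 km

γ = L₀/L = 4.15/2.38 = 1.7437.
β = √(1 − 1/γ²) = 0.81921. Lab-frame period = γτ = 1.7437×24.5 hours = 42.721 hours. Distance = βc × γτ = 0.81921 × 2.998×10⁸ m/s × 153795.6 s = 3.7772×10^13 m = 3.777×10^10 km.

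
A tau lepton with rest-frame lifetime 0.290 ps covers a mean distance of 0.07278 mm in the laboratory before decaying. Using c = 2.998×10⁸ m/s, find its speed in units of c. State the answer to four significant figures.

d = βγcτ ⇒ βγ = d/(cτ) = 7.278×10^-5 m / (8.6942×10^-5 m) = 0.83711.
β = (βγ)/√(1+(βγ)²) = 0.83711/√1.700753 = 0.6419.

0.6419c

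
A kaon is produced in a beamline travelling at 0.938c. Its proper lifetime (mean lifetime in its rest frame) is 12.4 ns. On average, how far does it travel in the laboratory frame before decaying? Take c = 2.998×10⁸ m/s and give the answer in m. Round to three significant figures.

With β = 0.938, γ = 1/√(1 − 0.938²) = 1/√0.120156 = 2.8849.
Lab-frame lifetime: Δt = γτ = 2.8849 × 12.4 ns = 35.773 ns.
Distance: d = vΔt = 0.938 × 2.998×10⁸ m/s × 3.5773×10^-8 s = 10.1 m.

10.1 m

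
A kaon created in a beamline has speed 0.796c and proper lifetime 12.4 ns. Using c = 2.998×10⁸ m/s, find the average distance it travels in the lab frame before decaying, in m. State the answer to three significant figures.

γ = 1/√(1 − β²) = 1/√(1 − 0.633616) = 1/√0.366384 = 1/0.605297 = 1.6521.
Lab-frame lifetime: Δt = γτ = 1.6521 × 12.4 ns = 20.486 ns.
Distance: d = vΔt = 0.796 × 2.998×10⁸ m/s × 2.0486×10^-8 s = 4.89 m.

4.89 m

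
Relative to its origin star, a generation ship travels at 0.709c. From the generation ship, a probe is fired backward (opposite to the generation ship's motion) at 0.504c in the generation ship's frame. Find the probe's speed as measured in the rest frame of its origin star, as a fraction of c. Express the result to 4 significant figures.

0.3190c

In units of c, u = (u' + v)/(1 + u'v) with u' = −0.504 and v = 0.709.
Numerator: −0.504 + 0.709 = 0.205. Denominator: 1 + (−0.504)(0.709) = 0.642664.
u = 0.205/0.642664 = 0.31898, so the speed is 0.3190c.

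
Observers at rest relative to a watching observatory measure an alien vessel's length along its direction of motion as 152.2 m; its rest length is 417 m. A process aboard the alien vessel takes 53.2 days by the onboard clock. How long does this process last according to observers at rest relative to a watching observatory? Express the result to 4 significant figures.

145.8 days

Length contraction gives γ = L₀/L = 417/152.2 = 2.73982.
Δt = γΔτ = 2.73982 × 53.2 = 145.8 days.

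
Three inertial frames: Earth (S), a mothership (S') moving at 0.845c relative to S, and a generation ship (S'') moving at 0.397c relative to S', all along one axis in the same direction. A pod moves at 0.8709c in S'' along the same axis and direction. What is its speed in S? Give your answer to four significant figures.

Apply u = (u'+v)/(1+u'v) twice. Pod in the mothership frame: (0.8709+0.397)/(1+0.8709·0.397) = 1.2679/1.3457473 = 0.94215c.
That velocity, transformed to the rest frame of Earth: (0.94215+0.845)/(1+0.94215·0.845) = 1.78715/1.79611675 = 0.99501c.

0.9950c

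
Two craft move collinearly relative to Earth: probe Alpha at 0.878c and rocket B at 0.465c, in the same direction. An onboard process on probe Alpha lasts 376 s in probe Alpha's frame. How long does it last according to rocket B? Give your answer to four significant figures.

525.0 s

Transform probe Alpha's velocity into rocket B's frame: (0.878 − 0.465)/(1 − 0.878·0.465) = 0.413/0.59173, so the relative speed is 0.69795c.
At |u| = 0.69795c, γ = (1 − 0.487134)^(−1/2) = 1.3964.
Probe Alpha's interval is proper; time dilation gives Δt_B = γΔτ = 1.3964 × 376 s = 525.0 s.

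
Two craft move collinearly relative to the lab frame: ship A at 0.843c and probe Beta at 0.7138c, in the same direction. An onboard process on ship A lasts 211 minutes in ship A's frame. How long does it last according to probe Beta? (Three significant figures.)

The velocity of ship A relative to probe Beta is (0.843 − 0.7138)c / (1 − 0.843×0.7138) = 0.32441c; relative speed 0.32441c.
γ for this relative speed: γ = 1/√(1 − 0.105242) = 1.0572.
Ship A's interval is proper; time dilation gives Δt_B = γΔτ = 1.0572 × 211 minutes = 223 minutes.

223 minutes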